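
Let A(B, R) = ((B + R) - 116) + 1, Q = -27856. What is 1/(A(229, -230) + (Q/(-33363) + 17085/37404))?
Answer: -138656628/15905065217 ≈ -0.0087178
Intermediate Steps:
A(B, R) = -115 + B + R (A(B, R) = (-116 + B + R) + 1 = -115 + B + R)
1/(A(229, -230) + (Q/(-33363) + 17085/37404)) = 1/((-115 + 229 - 230) + (-27856/(-33363) + 17085/37404)) = 1/(-116 + (-27856*(-1/33363) + 17085*(1/37404))) = 1/(-116 + (27856/33363 + 5695/12468)) = 1/(-116 + 179103631/138656628) = 1/(-15905065217/138656628) = -138656628/15905065217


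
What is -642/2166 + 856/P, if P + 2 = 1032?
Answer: 99403/185915 ≈ 0.53467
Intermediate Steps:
P = 1030 (P = -2 + 1032 = 1030)
-642/2166 + 856/P = -642/2166 + 856/1030 = -642*1/2166 + 856*(1/1030) = -107/361 + 428/515 = 99403/185915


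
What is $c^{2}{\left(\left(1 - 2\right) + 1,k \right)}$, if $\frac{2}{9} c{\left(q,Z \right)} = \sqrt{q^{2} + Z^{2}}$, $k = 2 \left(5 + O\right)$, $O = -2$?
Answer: $729$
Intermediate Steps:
$k = 6$ ($k = 2 \left(5 - 2\right) = 2 \cdot 3 = 6$)
$c{\left(q,Z \right)} = \frac{9 \sqrt{Z^{2} + q^{2}}}{2}$ ($c{\left(q,Z \right)} = \frac{9 \sqrt{q^{2} + Z^{2}}}{2} = \frac{9 \sqrt{Z^{2} + q^{2}}}{2}$)
$c^{2}{\left(\left(1 - 2\right) + 1,k \right)} = \left(\frac{9 \sqrt{6^{2} + \left(\left(1 - 2\right) + 1\right)^{2}}}{2}\right)^{2} = \left(\frac{9 \sqrt{36 + \left(-1 + 1\right)^{2}}}{2}\right)^{2} = \left(\frac{9 \sqrt{36 + 0^{2}}}{2}\right)^{2} = \left(\frac{9 \sqrt{36 + 0}}{2}\right)^{2} = \left(\frac{9 \sqrt{36}}{2}\right)^{2} = \left(\frac{9}{2} \cdot 6\right)^{2} = 27^{2} = 729$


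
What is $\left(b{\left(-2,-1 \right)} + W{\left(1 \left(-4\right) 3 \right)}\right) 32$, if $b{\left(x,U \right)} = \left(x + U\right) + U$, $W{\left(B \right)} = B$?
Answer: $-512$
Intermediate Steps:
$b{\left(x,U \right)} = x + 2 U$ ($b{\left(x,U \right)} = \left(U + x\right) + U = x + 2 U$)
$\left(b{\left(-2,-1 \right)} + W{\left(1 \left(-4\right) 3 \right)}\right) 32 = \left(\left(-2 + 2 \left(-1\right)\right) + 1 \left(-4\right) 3\right) 32 = \left(\left(-2 - 2\right) - 12\right) 32 = \left(-4 - 12\right) 32 = \left(-16\right) 32 = -512$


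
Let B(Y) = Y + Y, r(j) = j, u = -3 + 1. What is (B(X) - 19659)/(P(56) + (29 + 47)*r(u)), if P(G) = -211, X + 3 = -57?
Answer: 6593/121 ≈ 54.488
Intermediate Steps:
u = -2
X = -60 (X = -3 - 57 = -60)
B(Y) = 2*Y
(B(X) - 19659)/(P(56) + (29 + 47)*r(u)) = (2*(-60) - 19659)/(-211 + (29 + 47)*(-2)) = (-120 - 19659)/(-211 + 76*(-2)) = -19779/(-211 - 152) = -19779/(-363) = -19779*(-1/363) = 6593/121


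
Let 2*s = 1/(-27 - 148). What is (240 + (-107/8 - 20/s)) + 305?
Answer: 60253/8 ≈ 7531.6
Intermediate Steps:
s = -1/350 (s = 1/(2*(-27 - 148)) = (½)/(-175) = (½)*(-1/175) = -1/350 ≈ -0.0028571)
(240 + (-107/8 - 20/s)) + 305 = (240 + (-107/8 - 20/(-1/350))) + 305 = (240 + (-107*⅛ - 20*(-350))) + 305 = (240 + (-107/8 + 7000)) + 305 = (240 + 55893/8) + 305 = 57813/8 + 305 = 60253/8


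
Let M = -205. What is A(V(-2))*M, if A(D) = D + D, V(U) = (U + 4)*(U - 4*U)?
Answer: -4920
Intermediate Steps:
V(U) = -3*U*(4 + U) (V(U) = (4 + U)*(-3*U) = -3*U*(4 + U))
A(D) = 2*D
A(V(-2))*M = (2*(-3*(-2)*(4 - 2)))*(-205) = (2*(-3*(-2)*2))*(-205) = (2*12)*(-205) = 24*(-205) = -4920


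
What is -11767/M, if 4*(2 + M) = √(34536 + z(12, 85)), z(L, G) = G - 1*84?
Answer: -376544/34473 - 47068*√34537/34473 ≈ -264.66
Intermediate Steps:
z(L, G) = -84 + G (z(L, G) = G - 84 = -84 + G)
M = -2 + √34537/4 (M = -2 + √(34536 + (-84 + 85))/4 = -2 + √(34536 + 1)/4 = -2 + √34537/4 ≈ 44.460)
-11767/M = -11767/(-2 + √34537/4)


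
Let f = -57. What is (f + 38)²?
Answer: 361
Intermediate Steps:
(f + 38)² = (-57 + 38)² = (-19)² = 361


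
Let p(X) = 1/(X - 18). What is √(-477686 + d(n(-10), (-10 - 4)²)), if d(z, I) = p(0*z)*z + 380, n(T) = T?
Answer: I*√4295749/3 ≈ 690.87*I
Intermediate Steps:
p(X) = 1/(-18 + X)
d(z, I) = 380 - z/18 (d(z, I) = z/(-18 + 0*z) + 380 = z/(-18 + 0) + 380 = z/(-18) + 380 = -z/18 + 380 = 380 - z/18)
√(-477686 + d(n(-10), (-10 - 4)²)) = √(-477686 + (380 - 1/18*(-10))) = √(-477686 + (380 + 5/9)) = √(-477686 + 3425/9) = √(-4295749/9) = I*√4295749/3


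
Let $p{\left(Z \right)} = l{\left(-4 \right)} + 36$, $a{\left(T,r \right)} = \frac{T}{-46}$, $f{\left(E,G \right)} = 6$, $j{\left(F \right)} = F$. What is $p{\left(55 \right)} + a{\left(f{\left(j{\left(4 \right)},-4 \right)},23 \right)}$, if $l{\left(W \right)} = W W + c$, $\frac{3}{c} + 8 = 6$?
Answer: $\frac{2317}{46} \approx 50.37$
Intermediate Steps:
$c = - \frac{3}{2}$ ($c = \frac{3}{-8 + 6} = \frac{3}{-2} = 3 \left(- \frac{1}{2}\right) = - \frac{3}{2} \approx -1.5$)
$l{\left(W \right)} = - \frac{3}{2} + W^{2}$ ($l{\left(W \right)} = W W - \frac{3}{2} = W^{2} - \frac{3}{2} = - \frac{3}{2} + W^{2}$)
$a{\left(T,r \right)} = - \frac{T}{46}$ ($a{\left(T,r \right)} = T \left(- \frac{1}{46}\right) = - \frac{T}{46}$)
$p{\left(Z \right)} = \frac{101}{2}$ ($p{\left(Z \right)} = \left(- \frac{3}{2} + \left(-4\right)^{2}\right) + 36 = \left(- \frac{3}{2} + 16\right) + 36 = \frac{29}{2} + 36 = \frac{101}{2}$)
$p{\left(55 \right)} + a{\left(f{\left(j{\left(4 \right)},-4 \right)},23 \right)} = \frac{101}{2} - \frac{3}{23} = \frac{2317}{46}$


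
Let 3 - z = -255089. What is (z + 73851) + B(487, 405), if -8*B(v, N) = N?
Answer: 2631139/8 ≈ 3.2889e+5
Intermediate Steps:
B(v, N) = -N/8
z = 255092 (z = 3 - 1*(-255089) = 3 + 255089 = 255092)
(z + 73851) + B(487, 405) = (255092 + 73851) - 1/8*405 = 328943 - 405/8 = 2631139/8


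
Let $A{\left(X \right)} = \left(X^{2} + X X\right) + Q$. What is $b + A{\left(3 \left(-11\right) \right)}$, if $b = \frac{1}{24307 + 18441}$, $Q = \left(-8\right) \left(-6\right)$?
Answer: $\frac{95157049}{42748} \approx 2226.0$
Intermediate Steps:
$Q = 48$
$b = \frac{1}{42748} \approx 2.3393 \cdot 10^{-5}$
$A{\left(X \right)} = 48 + 2 X^{2}$ ($A{\left(X \right)} = \left(X^{2} + X X\right) + 48 = \left(X^{2} + X^{2}\right) + 48 = 2 X^{2} + 48 = 48 + 2 X^{2}$)
$b + A{\left(3 \left(-11\right) \right)} = \frac{1}{42748} + \left(48 + 2 \left(3 \left(-11\right)\right)^{2}\right) = \frac{1}{42748} + \left(48 + 2 \left(-33\right)^{2}\right) = \frac{1}{42748} + \left(48 + 2 \cdot 1089\right) = \frac{1}{42748} + \left(48 + 2178\right) = \frac{1}{42748} + 2226 = \frac{95157049}{42748}$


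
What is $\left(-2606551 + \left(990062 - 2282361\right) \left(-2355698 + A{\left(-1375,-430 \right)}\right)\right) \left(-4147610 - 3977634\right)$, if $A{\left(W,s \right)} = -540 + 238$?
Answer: $-24738555324809462556$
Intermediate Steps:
$A{\left(W,s \right)} = -302$
$\left(-2606551 + \left(990062 - 2282361\right) \left(-2355698 + A{\left(-1375,-430 \right)}\right)\right) \left(-4147610 - 3977634\right) = \left(-2606551 + \left(990062 - 2282361\right) \left(-2355698 - 302\right)\right) \left(-4147610 - 3977634\right) = \left(-2606551 - -3044656444000\right) \left(-8125244\right) = \left(-2606551 + 3044656444000\right) \left(-8125244\right) = 3044653837449 \left(-8125244\right) = -24738555324809462556$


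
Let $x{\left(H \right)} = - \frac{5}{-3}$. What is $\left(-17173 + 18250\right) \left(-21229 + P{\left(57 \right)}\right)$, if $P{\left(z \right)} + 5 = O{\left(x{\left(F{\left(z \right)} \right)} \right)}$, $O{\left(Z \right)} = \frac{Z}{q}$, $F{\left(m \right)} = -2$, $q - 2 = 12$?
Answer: $- \frac{320164457}{14} \approx -2.2869 \cdot 10^{7}$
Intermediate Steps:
$q = 14$ ($q = 2 + 12 = 14$)
$x{\left(H \right)} = \frac{5}{3}$ ($x{\left(H \right)} = \left(-5\right) \left(- \frac{1}{3}\right) = \frac{5}{3}$)
$O{\left(Z \right)} = \frac{Z}{14}$
$P{\left(z \right)} = - \frac{205}{42}$ ($P{\left(z \right)} = -5 + \frac{1}{14} \cdot \frac{5}{3} = -5 + \frac{5}{42} = - \frac{205}{42}$)
$\left(-17173 + 18250\right) \left(-21229 + P{\left(57 \right)}\right) = \left(-17173 + 18250\right) \left(-21229 - \frac{205}{42}\right) = 1077 \left(- \frac{891823}{42}\right) = - \frac{320164457}{14}$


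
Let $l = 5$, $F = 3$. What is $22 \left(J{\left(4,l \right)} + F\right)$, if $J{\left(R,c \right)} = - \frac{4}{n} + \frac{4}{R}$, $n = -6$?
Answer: $\frac{308}{3} \approx 102.67$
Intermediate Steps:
$J{\left(R,c \right)} = \frac{2}{3} + \frac{4}{R}$ ($J{\left(R,c \right)} = - \frac{4}{-6} + \frac{4}{R} = \left(-4\right) \left(- \frac{1}{6}\right) + \frac{4}{R} = \frac{2}{3} + \frac{4}{R}$)
$22 \left(J{\left(4,l \right)} + F\right) = 22 \left(\left(\frac{2}{3} + \frac{4}{4}\right) + 3\right) = 22 \left(\left(\frac{2}{3} + 4 \cdot \frac{1}{4}\right) + 3\right) = 22 \left(\left(\frac{2}{3} + 1\right) + 3\right) = 22 \left(\frac{5}{3} + 3\right) = 22 \cdot \frac{14}{3} = \frac{308}{3}$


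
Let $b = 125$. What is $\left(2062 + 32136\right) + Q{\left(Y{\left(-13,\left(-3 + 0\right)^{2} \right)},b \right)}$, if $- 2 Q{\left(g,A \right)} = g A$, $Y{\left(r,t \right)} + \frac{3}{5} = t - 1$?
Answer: $\frac{67471}{2} \approx 33736.0$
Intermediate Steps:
$Y{\left(r,t \right)} = - \frac{8}{5} + t$ ($Y{\left(r,t \right)} = - \frac{3}{5} + \left(t - 1\right) = - \frac{3}{5} + \left(-1 + t\right) = - \frac{8}{5} + t$)
$Q{\left(g,A \right)} = - \frac{A g}{2}$ ($Q{\left(g,A \right)} = - \frac{g A}{2} = - \frac{A g}{2}$)
$\left(2062 + 32136\right) + Q{\left(Y{\left(-13,\left(-3 + 0\right)^{2} \right)},b \right)} = \left(2062 + 32136\right) - \frac{125 \left(- \frac{8}{5} + \left(-3 + 0\right)^{2}\right)}{2} = 34198 - \frac{125 \left(- \frac{8}{5} + \left(-3\right)^{2}\right)}{2} = 34198 - \frac{125 \left(- \frac{8}{5} + 9\right)}{2} = 34198 - \frac{125}{2} \cdot \frac{37}{5} = 34198 - \frac{925}{2} = \frac{67471}{2}$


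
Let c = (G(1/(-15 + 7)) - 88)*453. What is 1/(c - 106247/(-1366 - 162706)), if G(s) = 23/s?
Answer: -164072/20216189305 ≈ -8.1159e-6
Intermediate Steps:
c = -123216 (c = (23/(1/(-15 + 7)) - 88)*453 = (23/(1/(-8)) - 88)*453 = (23/(-⅛) - 88)*453 = (23*(-8) - 88)*453 = (-184 - 88)*453 = -272*453 = -123216)
1/(c - 106247/(-1366 - 162706)) = 1/(-123216 - 106247/(-1366 - 162706)) = 1/(-123216 - 106247/(-164072)) = 1/(-123216 - 106247*(-1/164072)) = 1/(-123216 + 106247/164072) = 1/(-20216189305/164072) = -164072/20216189305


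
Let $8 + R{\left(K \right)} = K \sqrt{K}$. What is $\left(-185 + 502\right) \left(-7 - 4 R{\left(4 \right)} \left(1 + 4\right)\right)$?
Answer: $-2219$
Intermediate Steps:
$R{\left(K \right)} = -8 + K^{\frac{3}{2}}$ ($R{\left(K \right)} = -8 + K \sqrt{K} = -8 + K^{\frac{3}{2}}$)
$\left(-185 + 502\right) \left(-7 - 4 R{\left(4 \right)} \left(1 + 4\right)\right) = \left(-185 + 502\right) \left(-7 - 4 \left(-8 + 4^{\frac{3}{2}}\right) \left(1 + 4\right)\right) = 317 \left(-7 - 4 \left(-8 + 8\right) 5\right) = 317 \left(-7 - 4 \cdot 0 \cdot 5\right) = 317 \left(-7 - 0\right) = 317 \left(-7 + 0\right) = 317 \left(-7\right) = -2219$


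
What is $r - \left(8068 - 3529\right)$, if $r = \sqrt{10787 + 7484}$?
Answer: $-4539 + 11 \sqrt{151} \approx -4403.8$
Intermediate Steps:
$r = 11 \sqrt{151}$ ($r = \sqrt{18271} = 11 \sqrt{151} \approx 135.17$)
$r - \left(8068 - 3529\right) = 11 \sqrt{151} - \left(8068 - 3529\right) = 11 \sqrt{151} - 4539 = -4539 + 11 \sqrt{151}$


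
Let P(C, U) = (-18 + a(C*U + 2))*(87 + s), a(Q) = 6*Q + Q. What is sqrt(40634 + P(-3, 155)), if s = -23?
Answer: I*sqrt(167942) ≈ 409.81*I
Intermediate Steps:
a(Q) = 7*Q
P(C, U) = -256 + 448*C*U (P(C, U) = (-18 + 7*(C*U + 2))*(87 - 23) = (-18 + 7*(2 + C*U))*64 = (-18 + (14 + 7*C*U))*64 = (-4 + 7*C*U)*64 = -256 + 448*C*U)
sqrt(40634 + P(-3, 155)) = sqrt(40634 + (-256 + 448*(-3)*155)) = sqrt(40634 + (-256 - 208320)) = sqrt(40634 - 208576) = sqrt(-167942) = I*sqrt(167942)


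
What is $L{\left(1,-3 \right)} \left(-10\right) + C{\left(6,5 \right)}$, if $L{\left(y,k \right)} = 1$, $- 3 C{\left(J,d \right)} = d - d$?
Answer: $-10$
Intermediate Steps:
$C{\left(J,d \right)} = 0$ ($C{\left(J,d \right)} = - \frac{d - d}{3} = \left(- \frac{1}{3}\right) 0 = 0$)
$L{\left(1,-3 \right)} \left(-10\right) + C{\left(6,5 \right)} = 1 \left(-10\right) + 0 = -10 + 0 = -10$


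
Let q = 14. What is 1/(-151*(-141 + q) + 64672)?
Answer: 1/83849 ≈ 1.1926e-5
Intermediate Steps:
1/(-151*(-141 + q) + 64672) = 1/(-151*(-141 + 14) + 64672) = 1/(-151*(-127) + 64672) = 1/(19177 + 64672) = 1/83849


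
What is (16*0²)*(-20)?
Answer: 0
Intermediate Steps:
(16*0²)*(-20) = (16*0)*(-20) = 0*(-20) = 0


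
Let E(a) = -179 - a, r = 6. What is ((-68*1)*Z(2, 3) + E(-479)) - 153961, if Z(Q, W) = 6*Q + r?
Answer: -154885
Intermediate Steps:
Z(Q, W) = 6 + 6*Q (Z(Q, W) = 6*Q + 6 = 6 + 6*Q)
((-68*1)*Z(2, 3) + E(-479)) - 153961 = ((-68*1)*(6 + 6*2) + (-179 - 1*(-479))) - 153961 = (-68*(6 + 12) + (-179 + 479)) - 153961 = (-68*18 + 300) - 153961 = (-1224 + 300) - 153961 = -924 - 153961 = -154885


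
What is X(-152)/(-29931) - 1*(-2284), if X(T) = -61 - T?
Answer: 68362313/29931 ≈ 2284.0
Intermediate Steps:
X(-152)/(-29931) - 1*(-2284) = (-61 - 1*(-152))/(-29931) - 1*(-2284) = (-61 + 152)*(-1/29931) + 2284 = 91*(-1/29931) + 2284 = -91/29931 + 2284 = 68362313/29931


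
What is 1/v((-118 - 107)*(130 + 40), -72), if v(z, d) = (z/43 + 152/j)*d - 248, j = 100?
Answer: 1075/68465752 ≈ 1.5701e-5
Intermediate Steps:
v(z, d) = -248 + d*(38/25 + z/43) (v(z, d) = (z/43 + 152/100)*d - 248 = (z*(1/43) + 152*(1/100))*d - 248 = (z/43 + 38/25)*d - 248 = (38/25 + z/43)*d - 248 = d*(38/25 + z/43) - 248 = -248 + d*(38/25 + z/43))
1/v((-118 - 107)*(130 + 40), -72) = 1/(-248 + (38/25)*(-72) + (1/43)*(-72)*((-118 - 107)*(130 + 40))) = 1/(-248 - 2736/25 + (1/43)*(-72)*(-225*170)) = 1/(-248 - 2736/25 + (1/43)*(-72)*(-38250)) = 1/(-248 - 2736/25 + 2754000/43) = 1/(68465752/1075) = 1075/68465752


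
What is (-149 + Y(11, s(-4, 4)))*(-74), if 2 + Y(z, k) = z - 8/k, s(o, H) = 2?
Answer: 10656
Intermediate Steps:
Y(z, k) = -2 + z - 8/k (Y(z, k) = -2 + (z - 8/k) = -2 + z - 8/k)
(-149 + Y(11, s(-4, 4)))*(-74) = (-149 + (-2 + 11 - 8/2))*(-74) = (-149 + (-2 + 11 - 8*½))*(-74) = (-149 + (-2 + 11 - 4))*(-74) = (-149 + 5)*(-74) = -144*(-74) = 10656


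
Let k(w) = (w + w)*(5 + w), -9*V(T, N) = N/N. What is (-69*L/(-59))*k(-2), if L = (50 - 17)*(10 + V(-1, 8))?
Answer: -270204/59 ≈ -4579.7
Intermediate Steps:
V(T, N) = -⅑ (V(T, N) = -N/(9*N) = -⅑*1 = -⅑)
L = 979/3 (L = (50 - 17)*(10 - ⅑) = 33*(89/9) = 979/3 ≈ 326.33)
k(w) = 2*w*(5 + w) (k(w) = (2*w)*(5 + w) = 2*w*(5 + w))
(-69*L/(-59))*k(-2) = (-22517/(-59))*(2*(-2)*(5 - 2)) = (-22517*(-1)/59)*(2*(-2)*3) = -69*(-979/177)*(-12) = (22517/59)*(-12) = -270204/59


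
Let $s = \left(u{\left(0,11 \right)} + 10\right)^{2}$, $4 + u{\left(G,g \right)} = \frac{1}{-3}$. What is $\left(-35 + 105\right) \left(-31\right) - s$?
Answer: $- \frac{19819}{9} \approx -2202.1$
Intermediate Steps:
$u{\left(G,g \right)} = - \frac{13}{3}$ ($u{\left(G,g \right)} = -4 + \frac{1}{-3} = -4 - \frac{1}{3} = - \frac{13}{3}$)
$s = \frac{289}{9}$ ($s = \left(- \frac{13}{3} + 10\right)^{2} = \left(\frac{17}{3}\right)^{2} = \frac{289}{9} \approx 32.111$)
$\left(-35 + 105\right) \left(-31\right) - s = \left(-35 + 105\right) \left(-31\right) - \frac{289}{9} = 70 \left(-31\right) - \frac{289}{9} = -2170 - \frac{289}{9} = - \frac{19819}{9}$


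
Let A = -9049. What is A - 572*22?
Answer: -21633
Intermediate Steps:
A - 572*22 = -9049 - 572*22 = -9049 - 12584 = -21633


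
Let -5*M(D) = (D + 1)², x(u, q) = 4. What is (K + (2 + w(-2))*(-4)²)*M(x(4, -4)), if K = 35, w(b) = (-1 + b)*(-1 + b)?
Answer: -1055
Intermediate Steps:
w(b) = (-1 + b)²
M(D) = -(1 + D)²/5 (M(D) = -(D + 1)²/5 = -(1 + D)²/5)
(K + (2 + w(-2))*(-4)²)*M(x(4, -4)) = (35 + (2 + (-1 - 2)²)*(-4)²)*(-(1 + 4)²/5) = (35 + (2 + (-3)²)*16)*(-⅕*5²) = (35 + (2 + 9)*16)*(-⅕*25) = (35 + 11*16)*(-5) = (35 + 176)*(-5) = 211*(-5) = -1055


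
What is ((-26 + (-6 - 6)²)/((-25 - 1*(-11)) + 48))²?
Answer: 3481/289 ≈ 12.045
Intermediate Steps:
((-26 + (-6 - 6)²)/((-25 - 1*(-11)) + 48))² = ((-26 + (-12)²)/((-25 + 11) + 48))² = ((-26 + 144)/(-14 + 48))² = (118/34)² = (118*(1/34))² = (59/17)² = 3481/289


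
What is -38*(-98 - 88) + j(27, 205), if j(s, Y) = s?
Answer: 7095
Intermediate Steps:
-38*(-98 - 88) + j(27, 205) = -38*(-98 - 88) + 27 = -38*(-186) + 27 = 7068 + 27 = 7095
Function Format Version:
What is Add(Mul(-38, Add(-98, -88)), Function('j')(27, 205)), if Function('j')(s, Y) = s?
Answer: 7095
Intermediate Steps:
Add(Mul(-38, Add(-98, -88)), Function('j')(27, 205)) = Add(Mul(-38, Add(-98, -88)), 27) = Add(Mul(-38, -186), 27) = Add(7068, 27) = 7095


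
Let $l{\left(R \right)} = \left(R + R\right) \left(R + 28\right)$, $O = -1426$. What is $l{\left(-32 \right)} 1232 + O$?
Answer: $313966$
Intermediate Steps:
$l{\left(R \right)} = 2 R \left(28 + R\right)$
$l{\left(-32 \right)} 1232 + O = 2 \left(-32\right) \left(28 - 32\right) 1232 - 1426 = 2 \left(-32\right) \left(-4\right) 1232 - 1426 = 256 \cdot 1232 - 1426 = 315392 - 1426 = 313966$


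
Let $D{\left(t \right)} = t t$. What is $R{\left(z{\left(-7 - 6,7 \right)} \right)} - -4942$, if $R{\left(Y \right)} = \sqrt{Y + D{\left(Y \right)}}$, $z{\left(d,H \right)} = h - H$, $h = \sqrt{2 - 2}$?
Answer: $4942 + \sqrt{42} \approx 4948.5$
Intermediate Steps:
$D{\left(t \right)} = t^{2}$
$h = 0$ ($h = \sqrt{0} = 0$)
$z{\left(d,H \right)} = - H$ ($z{\left(d,H \right)} = 0 - H = - H$)
$R{\left(Y \right)} = \sqrt{Y + Y^{2}}$
$R{\left(z{\left(-7 - 6,7 \right)} \right)} - -4942 = \sqrt{\left(-1\right) 7 \left(1 - 7\right)} - -4942 = \sqrt{- 7 \left(1 - 7\right)} + 4942 = \sqrt{\left(-7\right) \left(-6\right)} + 4942 = \sqrt{42} + 4942 = 4942 + \sqrt{42}$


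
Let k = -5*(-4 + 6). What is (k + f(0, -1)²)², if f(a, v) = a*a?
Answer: 100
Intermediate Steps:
f(a, v) = a²
k = -10 (k = -5*2 = -10)
(k + f(0, -1)²)² = (-10 + (0²)²)² = (-10 + 0²)² = (-10 + 0)² = (-10)² = 100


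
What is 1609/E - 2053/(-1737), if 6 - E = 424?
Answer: -1936679/726066 ≈ -2.6674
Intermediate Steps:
E = -418 (E = 6 - 1*424 = 6 - 424 = -418)
1609/E - 2053/(-1737) = 1609/(-418) - 2053/(-1737) = 1609*(-1/418) - 2053*(-1/1737) = -1609/418 + 2053/1737 = -1936679/726066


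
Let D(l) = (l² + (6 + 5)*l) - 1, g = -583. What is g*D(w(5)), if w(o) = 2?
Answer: -14575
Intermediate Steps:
D(l) = -1 + l² + 11*l (D(l) = (l² + 11*l) - 1 = -1 + l² + 11*l)
g*D(w(5)) = -583*(-1 + 2² + 11*2) = -583*(-1 + 4 + 22) = -583*25 = -14575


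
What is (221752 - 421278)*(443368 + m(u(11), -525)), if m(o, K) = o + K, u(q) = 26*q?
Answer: -88415756854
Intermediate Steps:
m(o, K) = K + o
(221752 - 421278)*(443368 + m(u(11), -525)) = (221752 - 421278)*(443368 + (-525 + 26*11)) = -199526*(443368 + (-525 + 286)) = -199526*(443368 - 239) = -199526*443129 = -88415756854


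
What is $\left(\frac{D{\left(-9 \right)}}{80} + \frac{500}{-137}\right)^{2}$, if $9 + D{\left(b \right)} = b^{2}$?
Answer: $\frac{14190289}{1876900} \approx 7.5605$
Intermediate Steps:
$D{\left(b \right)} = -9 + b^{2}$
$\left(\frac{D{\left(-9 \right)}}{80} + \frac{500}{-137}\right)^{2} = \left(\frac{-9 + \left(-9\right)^{2}}{80} + \frac{500}{-137}\right)^{2} = \left(\left(-9 + 81\right) \frac{1}{80} + 500 \left(- \frac{1}{137}\right)\right)^{2} = \left(72 \cdot \frac{1}{80} - \frac{500}{137}\right)^{2} = \left(\frac{9}{10} - \frac{500}{137}\right)^{2} = \left(- \frac{3767}{1370}\right)^{2} = \frac{14190289}{1876900}$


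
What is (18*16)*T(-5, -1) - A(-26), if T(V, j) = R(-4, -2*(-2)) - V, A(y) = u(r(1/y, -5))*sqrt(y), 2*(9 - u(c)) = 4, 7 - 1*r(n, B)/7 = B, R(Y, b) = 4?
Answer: 2592 - 7*I*sqrt(26) ≈ 2592.0 - 35.693*I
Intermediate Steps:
r(n, B) = 49 - 7*B
u(c) = 7 (u(c) = 9 - 1/2*4 = 9 - 2 = 7)
A(y) = 7*sqrt(y)
T(V, j) = 4 - V
(18*16)*T(-5, -1) - A(-26) = (18*16)*(4 - 1*(-5)) - 7*sqrt(-26) = 288*(4 + 5) - 7*I*sqrt(26) = 288*9 - 7*I*sqrt(26) = 2592 - 7*I*sqrt(26)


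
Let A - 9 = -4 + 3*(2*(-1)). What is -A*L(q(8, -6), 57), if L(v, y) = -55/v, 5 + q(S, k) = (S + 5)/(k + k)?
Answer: 660/73 ≈ 9.0411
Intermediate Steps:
q(S, k) = -5 + (5 + S)/(2*k) (q(S, k) = -5 + (S + 5)/(k + k) = -5 + (5 + S)/((2*k)) = -5 + (5 + S)*(1/(2*k)) = -5 + (5 + S)/(2*k))
A = -1 (A = 9 + (-4 + 3*(2*(-1))) = 9 + (-4 + 3*(-2)) = 9 + (-4 - 6) = 9 - 10 = -1)
-A*L(q(8, -6), 57) = -(-1)*(-55*(-12/(5 + 8 - 10*(-6)))) = -(-1)*(-55*(-12/(5 + 8 + 60))) = -(-1)*(-55/((½)*(-⅙)*73)) = -(-1)*(-55/(-73/12)) = -(-1)*(-55*(-12/73)) = -(-1)*660/73 = -1*(-660/73) = 660/73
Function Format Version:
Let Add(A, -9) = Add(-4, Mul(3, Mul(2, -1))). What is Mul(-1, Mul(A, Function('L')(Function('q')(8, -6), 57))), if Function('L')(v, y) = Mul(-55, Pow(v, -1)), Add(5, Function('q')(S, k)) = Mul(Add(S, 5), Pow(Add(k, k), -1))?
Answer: Rational(660, 73) ≈ 9.0411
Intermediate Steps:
Function('q')(S, k) = Add(-5, Mul(Rational(1, 2), Pow(k, -1), Add(5, S))) (Function('q')(S, k) = Add(-5, Mul(Add(S, 5), Pow(Add(k, k), -1))) = Add(-5, Mul(Add(5, S), Pow(Mul(2, k), -1))) = Add(-5, Mul(Add(5, S), Mul(Rational(1, 2), Pow(k, -1)))) = Add(-5, Mul(Rational(1, 2), Pow(k, -1), Add(5, S))))
A = -1 (A = Add(9, Add(-4, Mul(3, Mul(2, -1)))) = Add(9, Add(-4, Mul(3, -2))) = Add(9, Add(-4, -6)) = Add(9, -10) = -1)
Mul(-1, Mul(A, Function('L')(Function('q')(8, -6), 57))) = Mul(-1, Mul(-1, Mul(-55, Pow(Mul(Rational(1, 2), Pow(-6, -1), Add(5, 8, Mul(-10, -6))), -1)))) = Mul(-1, Mul(-1, Mul(-55, Pow(Mul(Rational(1, 2), Rational(-1, 6), Add(5, 8, 60)), -1)))) = Mul(-1, Mul(-1, Mul(-55, Pow(Mul(Rational(1, 2), Rational(-1, 6), 73), -1)))) = Mul(-1, Mul(-1, Mul(-55, Pow(Rational(-73, 12), -1)))) = Mul(-1, Mul(-1, Mul(-55, Rational(-12, 73)))) = Mul(-1, Mul(-1, Rational(660, 73))) = Mul(-1, Rational(-660, 73)) = Rational(660, 73)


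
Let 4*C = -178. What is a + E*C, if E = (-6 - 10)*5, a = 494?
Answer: 4054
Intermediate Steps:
C = -89/2 (C = (¼)*(-178) = -89/2 ≈ -44.500)
E = -80 (E = -16*5 = -80)
a + E*C = 494 - 80*(-89/2) = 494 + 3560 = 4054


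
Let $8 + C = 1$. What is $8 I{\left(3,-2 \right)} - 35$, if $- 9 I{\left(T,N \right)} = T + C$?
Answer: $- \frac{283}{9} \approx -31.444$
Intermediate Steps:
$C = -7$ ($C = -8 + 1 = -7$)
$I{\left(T,N \right)} = \frac{7}{9} - \frac{T}{9}$ ($I{\left(T,N \right)} = - \frac{T - 7}{9} = - \frac{-7 + T}{9} = \frac{7}{9} - \frac{T}{9}$)
$8 I{\left(3,-2 \right)} - 35 = 8 \left(\frac{7}{9} - \frac{1}{3}\right) - 35 = 8 \cdot \frac{4}{9} - 35 = \frac{32}{9} - 35 = - \frac{283}{9}$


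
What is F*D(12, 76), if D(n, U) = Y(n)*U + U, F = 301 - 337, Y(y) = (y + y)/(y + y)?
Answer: -5472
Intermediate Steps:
Y(y) = 1 (Y(y) = (2*y)/((2*y)) = (2*y)*(1/(2*y)) = 1)
F = -36
D(n, U) = 2*U (D(n, U) = 1*U + U = U + U = 2*U)
F*D(12, 76) = -72*76 = -36*152 = -5472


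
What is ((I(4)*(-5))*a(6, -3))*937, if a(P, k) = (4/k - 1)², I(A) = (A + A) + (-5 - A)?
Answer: 229565/9 ≈ 25507.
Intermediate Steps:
I(A) = -5 + A (I(A) = 2*A + (-5 - A) = -5 + A)
a(P, k) = (-1 + 4/k)²
((I(4)*(-5))*a(6, -3))*937 = (((-5 + 4)*(-5))*((-4 - 3)²/(-3)²))*937 = ((-1*(-5))*((⅑)*(-7)²))*937 = (5*((⅑)*49))*937 = (5*(49/9))*937 = (245/9)*937 = 229565/9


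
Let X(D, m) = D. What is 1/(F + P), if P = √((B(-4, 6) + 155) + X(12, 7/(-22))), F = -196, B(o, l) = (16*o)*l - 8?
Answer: -196/38641 - 15*I/38641 ≈ -0.0050723 - 0.00038819*I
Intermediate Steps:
B(o, l) = -8 + 16*l*o (B(o, l) = 16*l*o - 8 = -8 + 16*l*o)
P = 15*I (P = √(((-8 + 16*6*(-4)) + 155) + 12) = √(((-8 - 384) + 155) + 12) = √((-392 + 155) + 12) = √(-237 + 12) = √(-225) = 15*I ≈ 15.0*I)
1/(F + P) = 1/(-196 + 15*I) = (-196 - 15*I)/38641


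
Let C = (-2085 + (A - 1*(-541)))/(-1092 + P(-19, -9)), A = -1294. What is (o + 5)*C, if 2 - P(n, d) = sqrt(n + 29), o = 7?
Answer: 9592/307 - 44*sqrt(10)/1535 ≈ 31.154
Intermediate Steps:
P(n, d) = 2 - sqrt(29 + n) (P(n, d) = 2 - sqrt(n + 29) = 2 - sqrt(29 + n))
C = -2838/(-1090 - sqrt(10)) (C = (-2085 + (-1294 - 1*(-541)))/(-1092 + (2 - sqrt(29 - 19))) = (-2085 + (-1294 + 541))/(-1092 + (2 - sqrt(10))) = (-2085 - 753)/(-1090 - sqrt(10)) = -2838/(-1090 - sqrt(10)) ≈ 2.5961)
(o + 5)*C = (7 + 5)*(2398/921 - 11*sqrt(10)/4605) = 12*(2398/921 - 11*sqrt(10)/4605) = 9592/307 - 44*sqrt(10)/1535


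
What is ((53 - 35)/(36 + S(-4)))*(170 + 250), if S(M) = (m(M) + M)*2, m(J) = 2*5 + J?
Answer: 189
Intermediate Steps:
m(J) = 10 + J
S(M) = 20 + 4*M (S(M) = ((10 + M) + M)*2 = (10 + 2*M)*2 = 20 + 4*M)
((53 - 35)/(36 + S(-4)))*(170 + 250) = ((53 - 35)/(36 + (20 + 4*(-4))))*(170 + 250) = (18/(36 + (20 - 16)))*420 = (18/(36 + 4))*420 = (18/40)*420 = (18*(1/40))*420 = (9/20)*420 = 189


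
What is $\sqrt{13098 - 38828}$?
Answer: $i \sqrt{25730} \approx 160.41 i$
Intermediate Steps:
$\sqrt{13098 - 38828} = \sqrt{-25730} = i \sqrt{25730}$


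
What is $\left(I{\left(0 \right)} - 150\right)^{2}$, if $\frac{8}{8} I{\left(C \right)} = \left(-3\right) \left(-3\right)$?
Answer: $19881$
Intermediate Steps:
$I{\left(C \right)} = 9$ ($I{\left(C \right)} = \left(-3\right) \left(-3\right) = 9$)
$\left(I{\left(0 \right)} - 150\right)^{2} = \left(9 - 150\right)^{2} = \left(-141\right)^{2} = 19881$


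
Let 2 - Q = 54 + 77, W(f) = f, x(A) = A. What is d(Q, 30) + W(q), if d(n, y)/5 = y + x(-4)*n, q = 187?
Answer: 2917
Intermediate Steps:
Q = -129 (Q = 2 - (54 + 77) = 2 - 1*131 = 2 - 131 = -129)
d(n, y) = -20*n + 5*y (d(n, y) = 5*(y - 4*n) = -20*n + 5*y)
d(Q, 30) + W(q) = (-20*(-129) + 5*30) + 187 = (2580 + 150) + 187 = 2730 + 187 = 2917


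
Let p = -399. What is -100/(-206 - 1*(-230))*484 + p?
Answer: -7247/3 ≈ -2415.7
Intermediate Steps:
-100/(-206 - 1*(-230))*484 + p = -100/(-206 - 1*(-230))*484 - 399 = -100/(-206 + 230)*484 - 399 = -100/24*484 - 399 = -100*1/24*484 - 399 = -25/6*484 - 399 = -6050/3 - 399 = -7247/3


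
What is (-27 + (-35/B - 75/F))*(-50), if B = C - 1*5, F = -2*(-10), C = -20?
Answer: 2935/2 ≈ 1467.5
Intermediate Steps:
F = 20
B = -25 (B = -20 - 1*5 = -20 - 5 = -25)
(-27 + (-35/B - 75/F))*(-50) = (-27 + (-35/(-25) - 75/20))*(-50) = (-27 + (-35*(-1/25) - 75*1/20))*(-50) = (-27 + (7/5 - 15/4))*(-50) = (-27 - 47/20)*(-50) = -587/20*(-50) = 2935/2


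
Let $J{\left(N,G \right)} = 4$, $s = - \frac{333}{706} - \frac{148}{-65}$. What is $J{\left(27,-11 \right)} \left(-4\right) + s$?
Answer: $- \frac{651397}{45890} \approx -14.195$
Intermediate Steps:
$s = \frac{82843}{45890}$ ($s = \left(-333\right) \frac{1}{706} - - \frac{148}{65} = - \frac{333}{706} + \frac{148}{65} = \frac{82843}{45890} \approx 1.8053$)
$J{\left(27,-11 \right)} \left(-4\right) + s = 4 \left(-4\right) + \frac{82843}{45890} = -16 + \frac{82843}{45890} = - \frac{651397}{45890}$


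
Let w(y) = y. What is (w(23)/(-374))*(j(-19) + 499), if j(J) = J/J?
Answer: -5750/187 ≈ -30.749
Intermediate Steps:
j(J) = 1
(w(23)/(-374))*(j(-19) + 499) = (23/(-374))*(1 + 499) = (23*(-1/374))*500 = -23/374*500 = -5750/187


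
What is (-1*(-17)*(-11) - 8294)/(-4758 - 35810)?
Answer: 771/3688 ≈ 0.20906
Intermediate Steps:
(-1*(-17)*(-11) - 8294)/(-4758 - 35810) = (17*(-11) - 8294)/(-40568) = (-187 - 8294)*(-1/40568) = -8481*(-1/40568) = 771/3688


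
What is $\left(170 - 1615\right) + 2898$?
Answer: $1453$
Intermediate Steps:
$\left(170 - 1615\right) + 2898 = -1445 + 2898 = 1453$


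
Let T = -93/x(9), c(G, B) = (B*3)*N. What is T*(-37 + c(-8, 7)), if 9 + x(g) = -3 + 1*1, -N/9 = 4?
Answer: -73749/11 ≈ -6704.5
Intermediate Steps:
N = -36 (N = -9*4 = -36)
c(G, B) = -108*B (c(G, B) = (B*3)*(-36) = (3*B)*(-36) = -108*B)
x(g) = -11 (x(g) = -9 + (-3 + 1*1) = -9 + (-3 + 1) = -9 - 2 = -11)
T = 93/11 (T = -93/(-11) = -93*(-1/11) = 93/11 ≈ 8.4545)
T*(-37 + c(-8, 7)) = 93*(-37 - 108*7)/11 = 93*(-37 - 756)/11 = (93/11)*(-793) = -73749/11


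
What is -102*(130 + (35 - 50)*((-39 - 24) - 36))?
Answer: -164730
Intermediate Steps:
-102*(130 + (35 - 50)*((-39 - 24) - 36)) = -102*(130 - 15*(-63 - 36)) = -102*(130 - 15*(-99)) = -102*(130 + 1485) = -102*1615 = -164730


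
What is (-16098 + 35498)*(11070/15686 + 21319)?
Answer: 3243882768800/7843 ≈ 4.1360e+8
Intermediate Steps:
(-16098 + 35498)*(11070/15686 + 21319) = 19400*(11070*(1/15686) + 21319) = 19400*(5535/7843 + 21319) = 19400*(167210452/7843) = 3243882768800/7843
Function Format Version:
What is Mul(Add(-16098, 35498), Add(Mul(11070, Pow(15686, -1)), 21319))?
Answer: Rational(3243882768800, 7843) ≈ 4.1360e+8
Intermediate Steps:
Mul(Add(-16098, 35498), Add(Mul(11070, Pow(15686, -1)), 21319)) = Mul(19400, Add(Mul(11070, Rational(1, 15686)), 21319)) = Mul(19400, Add(Rational(5535, 7843), 21319)) = Mul(19400, Rational(167210452, 7843)) = Rational(3243882768800, 7843)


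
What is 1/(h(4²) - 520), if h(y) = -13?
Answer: -1/533 ≈ -0.0018762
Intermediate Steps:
1/(h(4²) - 520) = 1/(-13 - 520) = 1/(-533) = -1/533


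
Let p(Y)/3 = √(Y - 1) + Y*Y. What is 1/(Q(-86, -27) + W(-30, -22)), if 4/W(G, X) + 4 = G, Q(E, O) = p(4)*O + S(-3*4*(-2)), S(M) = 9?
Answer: -371977/473089774 + 23409*√3/473089774 ≈ -0.00070057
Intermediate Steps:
p(Y) = 3*Y² + 3*√(-1 + Y) (p(Y) = 3*(√(Y - 1) + Y*Y) = 3*(√(-1 + Y) + Y²) = 3*(Y² + √(-1 + Y)) = 3*Y² + 3*√(-1 + Y))
Q(E, O) = 9 + O*(48 + 3*√3) (Q(E, O) = (3*4² + 3*√(-1 + 4))*O + 9 = (3*16 + 3*√3)*O + 9 = (48 + 3*√3)*O + 9 = O*(48 + 3*√3) + 9 = 9 + O*(48 + 3*√3))
W(G, X) = 4/(-4 + G)
1/(Q(-86, -27) + W(-30, -22)) = 1/((9 + 3*(-27)*(16 + √3)) + 4/(-4 - 30)) = 1/((9 + (-1296 - 81*√3)) + 4/(-34)) = 1/((-1287 - 81*√3) + 4*(-1/34)) = 1/((-1287 - 81*√3) - 2/17) = 1/(-21881/17 - 81*√3)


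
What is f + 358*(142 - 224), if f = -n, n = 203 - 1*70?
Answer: -29489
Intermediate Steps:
n = 133 (n = 203 - 70 = 133)
f = -133 (f = -1*133 = -133)
f + 358*(142 - 224) = -133 + 358*(142 - 224) = -133 + 358*(-82) = -133 - 29356 = -29489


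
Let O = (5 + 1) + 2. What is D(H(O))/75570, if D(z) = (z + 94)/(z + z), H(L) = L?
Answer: 17/201520 ≈ 8.4359e-5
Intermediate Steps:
O = 8 (O = 6 + 2 = 8)
D(z) = (94 + z)/(2*z) (D(z) = (94 + z)/((2*z)) = (94 + z)*(1/(2*z)) = (94 + z)/(2*z))
D(H(O))/75570 = ((½)*(94 + 8)/8)/75570 = ((½)*(⅛)*102)*(1/75570) = (51/8)*(1/75570) = 17/201520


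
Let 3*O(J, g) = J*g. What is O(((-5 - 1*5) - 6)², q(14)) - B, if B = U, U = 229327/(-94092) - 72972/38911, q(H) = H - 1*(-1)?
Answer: 4702143103681/3661213812 ≈ 1284.3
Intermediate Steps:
q(H) = 1 + H (q(H) = H + 1 = 1 + H)
O(J, g) = J*g/3 (O(J, g) = (J*g)/3 = J*g/3)
U = -15789424321/3661213812 (U = 229327*(-1/94092) - 72972*1/38911 = -229327/94092 - 72972/38911 = -15789424321/3661213812 ≈ -4.3126)
B = -15789424321/3661213812 ≈ -4.3126
O(((-5 - 1*5) - 6)², q(14)) - B = ((-5 - 1*5) - 6)²*(1 + 14)/3 - 1*(-15789424321/3661213812) = (⅓)*((-5 - 5) - 6)²*15 + 15789424321/3661213812 = (⅓)*(-10 - 6)²*15 + 15789424321/3661213812 = (⅓)*(-16)²*15 + 15789424321/3661213812 = (⅓)*256*15 + 15789424321/3661213812 = 1280 + 15789424321/3661213812 = 4702143103681/3661213812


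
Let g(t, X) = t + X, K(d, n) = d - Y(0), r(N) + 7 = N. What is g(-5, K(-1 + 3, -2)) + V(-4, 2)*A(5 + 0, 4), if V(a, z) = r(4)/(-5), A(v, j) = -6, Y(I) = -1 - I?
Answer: -28/5 ≈ -5.6000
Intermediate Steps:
r(N) = -7 + N
K(d, n) = 1 + d (K(d, n) = d - (-1 - 1*0) = d - (-1 + 0) = d - 1*(-1) = d + 1 = 1 + d)
V(a, z) = 3/5 (V(a, z) = (-7 + 4)/(-5) = -3*(-1/5) = 3/5)
g(t, X) = X + t
g(-5, K(-1 + 3, -2)) + V(-4, 2)*A(5 + 0, 4) = ((1 + (-1 + 3)) - 5) + (3/5)*(-6) = ((1 + 2) - 5) - 18/5 = (3 - 5) - 18/5 = -2 - 18/5 = -28/5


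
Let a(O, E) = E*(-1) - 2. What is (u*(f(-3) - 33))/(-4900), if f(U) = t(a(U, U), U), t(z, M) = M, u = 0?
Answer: 0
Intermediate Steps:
a(O, E) = -2 - E (a(O, E) = -E - 2 = -2 - E)
f(U) = U
(u*(f(-3) - 33))/(-4900) = (0*(-3 - 33))/(-4900) = (0*(-36))*(-1/4900) = 0*(-1/4900) = 0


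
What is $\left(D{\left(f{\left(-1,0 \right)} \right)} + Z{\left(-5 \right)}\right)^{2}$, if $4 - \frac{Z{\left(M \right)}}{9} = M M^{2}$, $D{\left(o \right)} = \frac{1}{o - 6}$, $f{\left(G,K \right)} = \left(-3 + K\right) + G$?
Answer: $\frac{134768881}{100} \approx 1.3477 \cdot 10^{6}$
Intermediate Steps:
$f{\left(G,K \right)} = -3 + G + K$
$D{\left(o \right)} = \frac{1}{-6 + o}$
$Z{\left(M \right)} = 36 - 9 M^{3}$ ($Z{\left(M \right)} = 36 - 9 M M^{2} = 36 - 9 M^{3}$)
$\left(D{\left(f{\left(-1,0 \right)} \right)} + Z{\left(-5 \right)}\right)^{2} = \left(\frac{1}{-6 - 4} - \left(-36 + 9 \left(-5\right)^{3}\right)\right)^{2} = \left(\frac{1}{-6 - 4} + \left(36 - -1125\right)\right)^{2} = \left(\frac{1}{-10} + \left(36 + 1125\right)\right)^{2} = \left(- \frac{1}{10} + 1161\right)^{2} = \left(\frac{11609}{10}\right)^{2} = \frac{134768881}{100}$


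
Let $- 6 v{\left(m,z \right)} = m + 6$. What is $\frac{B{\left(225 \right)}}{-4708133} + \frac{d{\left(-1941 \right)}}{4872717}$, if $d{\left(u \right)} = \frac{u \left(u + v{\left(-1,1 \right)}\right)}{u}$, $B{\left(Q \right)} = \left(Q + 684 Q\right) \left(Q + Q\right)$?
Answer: $- \frac{2027775125045083}{137648398244166} \approx -14.732$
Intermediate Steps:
$B{\left(Q \right)} = 1370 Q^{2}$ ($B{\left(Q \right)} = 685 Q 2 Q = 1370 Q^{2}$)
$v{\left(m,z \right)} = -1 - \frac{m}{6}$ ($v{\left(m,z \right)} = - \frac{m + 6}{6} = - \frac{6 + m}{6} = -1 - \frac{m}{6}$)
$d{\left(u \right)} = - \frac{5}{6} + u$ ($d{\left(u \right)} = \frac{u \left(u - \frac{5}{6}\right)}{u} = \frac{u \left(- \frac{5}{6} + u\right)}{u} = - \frac{5}{6} + u$)
$\frac{B{\left(225 \right)}}{-4708133} + \frac{d{\left(-1941 \right)}}{4872717} = \frac{1370 \cdot 225^{2}}{-4708133} + \frac{- \frac{5}{6} - 1941}{4872717} = 1370 \cdot 50625 \left(- \frac{1}{4708133}\right) - \frac{11651}{29236302} = 69356250 \left(- \frac{1}{4708133}\right) - \frac{11651}{29236302} = - \frac{69356250}{4708133} - \frac{11651}{29236302} = - \frac{2027775125045083}{137648398244166}$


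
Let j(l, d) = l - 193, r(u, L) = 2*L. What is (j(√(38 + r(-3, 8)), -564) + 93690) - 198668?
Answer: -105171 + 3*√6 ≈ -1.0516e+5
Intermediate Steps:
j(l, d) = -193 + l
(j(√(38 + r(-3, 8)), -564) + 93690) - 198668 = ((-193 + √(38 + 2*8)) + 93690) - 198668 = ((-193 + √(38 + 16)) + 93690) - 198668 = ((-193 + √54) + 93690) - 198668 = ((-193 + 3*√6) + 93690) - 198668 = (93497 + 3*√6) - 198668 = -105171 + 3*√6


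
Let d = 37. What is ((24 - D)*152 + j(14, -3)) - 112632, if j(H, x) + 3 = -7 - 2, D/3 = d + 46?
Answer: -146844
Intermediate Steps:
D = 249 (D = 3*(37 + 46) = 3*83 = 249)
j(H, x) = -12 (j(H, x) = -3 + (-7 - 2) = -3 - 9 = -12)
((24 - D)*152 + j(14, -3)) - 112632 = ((24 - 1*249)*152 - 12) - 112632 = ((24 - 249)*152 - 12) - 112632 = (-225*152 - 12) - 112632 = (-34200 - 12) - 112632 = -34212 - 112632 = -146844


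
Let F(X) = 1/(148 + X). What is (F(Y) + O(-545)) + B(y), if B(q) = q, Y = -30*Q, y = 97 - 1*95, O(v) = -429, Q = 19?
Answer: -180195/422 ≈ -427.00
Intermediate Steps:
y = 2 (y = 97 - 95 = 2)
Y = -570 (Y = -30*19 = -570)
(F(Y) + O(-545)) + B(y) = (1/(148 - 570) - 429) + 2 = (1/(-422) - 429) + 2 = (-1/422 - 429) + 2 = -181039/422 + 2 = -180195/422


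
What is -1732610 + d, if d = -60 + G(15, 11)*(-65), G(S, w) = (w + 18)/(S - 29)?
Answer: -24255495/14 ≈ -1.7325e+6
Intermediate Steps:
G(S, w) = (18 + w)/(-29 + S)
d = 1045/14 (d = -60 + ((18 + 11)/(-29 + 15))*(-65) = -60 + (29/(-14))*(-65) = -60 - 1/14*29*(-65) = -60 - 29/14*(-65) = -60 + 1885/14 = 1045/14 ≈ 74.643)
-1732610 + d = -1732610 + 1045/14 = -24255495/14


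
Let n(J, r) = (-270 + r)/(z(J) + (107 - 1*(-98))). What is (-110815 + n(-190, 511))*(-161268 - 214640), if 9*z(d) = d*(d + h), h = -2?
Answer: 532158258349016/12775 ≈ 4.1656e+10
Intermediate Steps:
z(d) = d*(-2 + d)/9 (z(d) = (d*(d - 2))/9 = (d*(-2 + d))/9 = d*(-2 + d)/9)
n(J, r) = (-270 + r)/(205 + J*(-2 + J)/9) (n(J, r) = (-270 + r)/(J*(-2 + J)/9 + (107 - 1*(-98))) = (-270 + r)/(J*(-2 + J)/9 + (107 + 98)) = (-270 + r)/(J*(-2 + J)/9 + 205) = (-270 + r)/(205 + J*(-2 + J)/9))
(-110815 + n(-190, 511))*(-161268 - 214640) = (-110815 + 9*(-270 + 511)/(1845 - 190*(-2 - 190)))*(-161268 - 214640) = (-110815 + 9*241/(1845 - 190*(-192)))*(-375908) = (-110815 + 9*241/(1845 + 36480))*(-375908) = (-110815 + 9*241/38325)*(-375908) = (-110815 + 9*(1/38325)*241)*(-375908) = (-110815 + 723/12775)*(-375908) = -1415660902/12775*(-375908) = 532158258349016/12775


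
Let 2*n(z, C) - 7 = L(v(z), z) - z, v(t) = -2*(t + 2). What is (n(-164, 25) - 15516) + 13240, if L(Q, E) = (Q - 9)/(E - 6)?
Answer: -149017/68 ≈ -2191.4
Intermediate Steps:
v(t) = -4 - 2*t (v(t) = -2*(2 + t) = -4 - 2*t)
L(Q, E) = (-9 + Q)/(-6 + E)
n(z, C) = 7/2 - z/2 + (-13 - 2*z)/(2*(-6 + z)) (n(z, C) = 7/2 + ((-9 + (-4 - 2*z))/(-6 + z) - z)/2 = 7/2 + ((-13 - 2*z)/(-6 + z) - z)/2 = 7/2 + (-z + (-13 - 2*z)/(-6 + z))/2 = 7/2 + (-z/2 + (-13 - 2*z)/(2*(-6 + z))) = 7/2 - z/2 + (-13 - 2*z)/(2*(-6 + z)))
(n(-164, 25) - 15516) + 13240 = ((-55 - 1*(-164)² + 11*(-164))/(2*(-6 - 164)) - 15516) + 13240 = ((½)*(-55 - 1*26896 - 1804)/(-170) - 15516) + 13240 = ((½)*(-1/170)*(-55 - 26896 - 1804) - 15516) + 13240 = ((½)*(-1/170)*(-28755) - 15516) + 13240 = (5751/68 - 15516) + 13240 = -1049337/68 + 13240 = -149017/68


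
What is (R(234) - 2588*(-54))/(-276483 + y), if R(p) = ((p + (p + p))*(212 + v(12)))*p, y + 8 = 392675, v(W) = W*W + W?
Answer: 2524599/4841 ≈ 521.50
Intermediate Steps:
v(W) = W + W² (v(W) = W² + W = W + W²)
y = 392667 (y = -8 + 392675 = 392667)
R(p) = 1104*p² (R(p) = ((p + (p + p))*(212 + 12*(1 + 12)))*p = ((p + 2*p)*(212 + 12*13))*p = ((3*p)*(212 + 156))*p = ((3*p)*368)*p = (1104*p)*p = 1104*p²)
(R(234) - 2588*(-54))/(-276483 + y) = (1104*234² - 2588*(-54))/(-276483 + 392667) = (1104*54756 + 139752)/116184 = (60450624 + 139752)*(1/116184) = 60590376*(1/116184) = 2524599/4841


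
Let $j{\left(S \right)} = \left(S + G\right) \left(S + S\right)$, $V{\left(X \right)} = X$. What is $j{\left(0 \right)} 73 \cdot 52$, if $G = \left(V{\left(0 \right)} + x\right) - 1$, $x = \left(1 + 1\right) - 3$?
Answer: $0$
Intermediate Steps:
$x = -1$ ($x = 2 - 3 = -1$)
$G = -2$ ($G = \left(0 - 1\right) - 1 = -1 - 1 = -2$)
$j{\left(S \right)} = 2 S \left(-2 + S\right)$ ($j{\left(S \right)} = \left(S - 2\right) \left(S + S\right) = \left(-2 + S\right) 2 S = 2 S \left(-2 + S\right)$)
$j{\left(0 \right)} 73 \cdot 52 = 2 \cdot 0 \left(-2 + 0\right) 73 \cdot 52 = 2 \cdot 0 \left(-2\right) 73 \cdot 52 = 0 \cdot 73 \cdot 52 = 0 \cdot 52 = 0$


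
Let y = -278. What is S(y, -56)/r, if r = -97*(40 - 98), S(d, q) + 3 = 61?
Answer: 1/97 ≈ 0.010309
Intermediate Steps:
S(d, q) = 58 (S(d, q) = -3 + 61 = 58)
r = 5626 (r = -97*(-58) = 5626)
S(y, -56)/r = 58/5626 = 58*(1/5626) = 1/97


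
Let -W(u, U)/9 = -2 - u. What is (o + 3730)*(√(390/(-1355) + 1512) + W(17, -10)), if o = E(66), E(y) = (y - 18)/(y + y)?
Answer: 7016814/11 + 41034*√111021654/2981 ≈ 7.8293e+5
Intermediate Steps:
W(u, U) = 18 + 9*u (W(u, U) = -9*(-2 - u) = 18 + 9*u)
E(y) = (-18 + y)/(2*y) (E(y) = (-18 + y)/((2*y)) = (-18 + y)*(1/(2*y)) = (-18 + y)/(2*y))
o = 4/11 (o = (½)*(-18 + 66)/66 = (½)*(1/66)*48 = 4/11 ≈ 0.36364)
(o + 3730)*(√(390/(-1355) + 1512) + W(17, -10)) = (4/11 + 3730)*(√(390/(-1355) + 1512) + (18 + 9*17)) = 41034*(√(390*(-1/1355) + 1512) + (18 + 153))/11 = 41034*(√(-78/271 + 1512) + 171)/11 = 41034*(√(409674/271) + 171)/11 = 41034*(√111021654/271 + 171)/11 = 41034*(171 + √111021654/271)/11 = 7016814/11 + 41034*√111021654/2981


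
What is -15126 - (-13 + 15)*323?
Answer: -15772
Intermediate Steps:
-15126 - (-13 + 15)*323 = -15126 - 2*323 = -15126 - 1*646 = -15126 - 646 = -15772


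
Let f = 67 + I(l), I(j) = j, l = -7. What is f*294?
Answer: 17640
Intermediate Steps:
f = 60 (f = 67 - 7 = 60)
f*294 = 60*294 = 17640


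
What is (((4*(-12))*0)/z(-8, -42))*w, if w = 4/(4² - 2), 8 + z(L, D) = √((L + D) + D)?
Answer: 0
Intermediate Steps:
z(L, D) = -8 + √(L + 2*D) (z(L, D) = -8 + √((L + D) + D) = -8 + √((D + L) + D) = -8 + √(L + 2*D))
w = 2/7 (w = 4/(16 - 2) = 4/14 = (1/14)*4 = 2/7 ≈ 0.28571)
(((4*(-12))*0)/z(-8, -42))*w = (((4*(-12))*0)/(-8 + √(-8 + 2*(-42))))*(2/7) = ((-48*0)/(-8 + √(-8 - 84)))*(2/7) = (0/(-8 + √(-92)))*(2/7) = (0/(-8 + 2*I*√23))*(2/7) = 0*(2/7) = 0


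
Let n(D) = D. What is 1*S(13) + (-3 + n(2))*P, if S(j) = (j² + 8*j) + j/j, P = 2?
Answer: 272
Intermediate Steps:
S(j) = 1 + j² + 8*j (S(j) = (j² + 8*j) + 1 = 1 + j² + 8*j)
1*S(13) + (-3 + n(2))*P = 1*(1 + 13² + 8*13) + (-3 + 2)*2 = 1*(1 + 169 + 104) - 1*2 = 1*274 - 2 = 274 - 2 = 272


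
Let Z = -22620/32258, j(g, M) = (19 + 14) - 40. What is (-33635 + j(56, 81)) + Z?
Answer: -542623128/16129 ≈ -33643.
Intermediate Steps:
j(g, M) = -7 (j(g, M) = 33 - 40 = -7)
Z = -11310/16129 (Z = -22620*1/32258 = -11310/16129 ≈ -0.70122)
(-33635 + j(56, 81)) + Z = (-33635 - 7) - 11310/16129 = -33642 - 11310/16129 = -542623128/16129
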